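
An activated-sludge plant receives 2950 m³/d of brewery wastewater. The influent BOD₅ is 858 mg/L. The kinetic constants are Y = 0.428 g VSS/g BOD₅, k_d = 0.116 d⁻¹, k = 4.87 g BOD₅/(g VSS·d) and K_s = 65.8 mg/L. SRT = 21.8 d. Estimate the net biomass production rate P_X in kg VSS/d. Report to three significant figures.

From the Monod/SRT balance for a CMAS, S = K_s·(1+k_d θ_c)/[θ_c·(Y k − k_d) − 1] = 65.8 × (1 + 0.116 × 21.8) / [21.8 × (0.428 × 4.87 − 0.116) − 1] = 232.2 / 41.91 = 5.540 mg/L.
The observed yield is Y_obs = Y/(1 + k_d·θ_c) = 0.428 / (1 + 0.116 × 21.8) = 0.428 / 3.529 = 0.1213 g VSS per g BOD₅ removed.
ΔS = 858 − 5.54 = 852.5 mg/L, so the substrate removal rate is 2950 × 852.5/1000 = 2515 kg BOD₅/d.
P_X = Y_obs · Q(S₀ − S) = 0.1213 × 2515 = 305.0 kg VSS/d.

P_X ≈ 305 kg VSS/d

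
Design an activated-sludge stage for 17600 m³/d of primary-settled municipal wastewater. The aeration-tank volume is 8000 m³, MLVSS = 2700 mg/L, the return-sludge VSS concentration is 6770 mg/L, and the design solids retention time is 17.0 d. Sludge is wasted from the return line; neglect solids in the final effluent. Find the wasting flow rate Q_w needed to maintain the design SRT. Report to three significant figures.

Q_w ≈ 188 m³/d

Q_w = (V·X)/(θ_c X_r) = 8000 × 2700 / (17.0 × 6770) = 187.7 m³/d.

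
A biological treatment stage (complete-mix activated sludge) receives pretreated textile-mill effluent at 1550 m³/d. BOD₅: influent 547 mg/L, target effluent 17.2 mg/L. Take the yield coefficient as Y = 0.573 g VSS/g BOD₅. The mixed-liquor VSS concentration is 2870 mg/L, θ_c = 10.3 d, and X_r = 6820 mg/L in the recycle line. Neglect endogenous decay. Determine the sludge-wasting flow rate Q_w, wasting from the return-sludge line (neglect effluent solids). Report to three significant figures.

Q_w ≈ 69.0 m³/d

Biomass mass balance (decay neglected): V·X = Y·Q·(S₀ − S)·θ_c, so V = 0.573 × 1550 × (547 − 17.2) × 10.3 / 2870 = 1689 m³.
Q_w = (V·X)/(θ_c X_r) = 1689 × 2870 / (10.3 × 6820) = 68.99 m³/d.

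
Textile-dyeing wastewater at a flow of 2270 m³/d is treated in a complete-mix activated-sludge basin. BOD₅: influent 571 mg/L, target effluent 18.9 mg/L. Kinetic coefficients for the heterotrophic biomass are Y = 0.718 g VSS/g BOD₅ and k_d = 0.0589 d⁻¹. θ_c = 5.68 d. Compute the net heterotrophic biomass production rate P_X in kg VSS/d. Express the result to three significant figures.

Y_obs = Y / (1 + k_d θ_c) = 0.718 / (1 + 0.0589 × 5.68) = 0.718 / 1.335 = 0.5380.
Substrate removed = Q·(S₀ − S) = 2270 m³/d × (571 − 18.9) g/m³ = 1.25×10^6 g/d = 1253 kg/d.
Net biomass production P_X = Y_obs × Q·(S₀ − S) = 0.5380 × 1253 = 674.3 kg VSS/d.

P_X ≈ 674 kg VSS/d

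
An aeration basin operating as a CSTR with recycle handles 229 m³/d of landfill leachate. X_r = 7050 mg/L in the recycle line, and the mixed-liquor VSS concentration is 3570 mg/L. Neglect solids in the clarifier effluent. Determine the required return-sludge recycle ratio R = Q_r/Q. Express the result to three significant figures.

R ≈ 1.03

Solids balance on the clarifier gives (1+R)X = R·X_r, so R = X/(X_r − X) = 3570 / (7050 − 3570) = 1.026.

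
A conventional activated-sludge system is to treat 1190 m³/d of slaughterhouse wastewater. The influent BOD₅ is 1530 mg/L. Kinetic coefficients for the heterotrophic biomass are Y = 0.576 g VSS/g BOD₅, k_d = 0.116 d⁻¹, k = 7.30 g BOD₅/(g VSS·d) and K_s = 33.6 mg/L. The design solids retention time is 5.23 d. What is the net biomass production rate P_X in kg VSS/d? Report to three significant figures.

P_X ≈ 652 kg VSS/d

Effluent substrate depends only on kinetics and SRT: S = K_s(1 + k_d θ_c) / [θ_c(Yk − k_d) − 1] = 33.6 × (1 + 0.116 × 5.23) / [5.23 × (0.576 × 7.30 − 0.116) − 1] = 53.98 / 20.38 = 2.648 mg/L.
The observed yield is Y_obs = Y/(1 + k_d·θ_c) = 0.576 / (1 + 0.116 × 5.23) = 0.576 / 1.607 = 0.3585 g VSS per g BOD₅ removed.
ΔS = 1530 − 2.65 = 1527 mg/L, so the substrate removal rate is 1190 × 1527/1000 = 1818 kg BOD₅/d.
Biomass produced: P_X = Y_obs·Q·ΔS = 0.3585 × 1818 ≈ 651.6 kg VSS/d.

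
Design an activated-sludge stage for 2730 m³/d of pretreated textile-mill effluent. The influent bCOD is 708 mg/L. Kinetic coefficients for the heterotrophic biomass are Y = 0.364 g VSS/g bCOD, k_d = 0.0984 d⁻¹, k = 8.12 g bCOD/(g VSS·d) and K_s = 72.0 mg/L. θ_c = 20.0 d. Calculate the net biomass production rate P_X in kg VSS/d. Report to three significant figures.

For a completely mixed reactor with recycle the Lawrence–McCarty relation gives S = K_s·(1 + k_d·θ_c) / [θ_c·(Y·k − k_d) − 1] = 72.0 × (1 + 0.0984 × 20.0) / [20.0 × (0.364 × 8.12 − 0.0984) − 1] = 213.7 / 56.15 = 3.806 mg/L.
The observed yield is Y_obs = Y/(1 + k_d·θ_c) = 0.364 / (1 + 0.0984 × 20.0) = 0.364 / 2.968 = 0.1226 g VSS per g bCOD removed.
Substrate removed = Q·(S₀ − S) = 2730 m³/d × (708 − 3.81) g/m³ = 1.92×10^6 g/d = 1922 kg/d.
Biomass produced: P_X = Y_obs·Q·ΔS = 0.1226 × 1922 ≈ 235.8 kg VSS/d.

P_X ≈ 236 kg VSS/d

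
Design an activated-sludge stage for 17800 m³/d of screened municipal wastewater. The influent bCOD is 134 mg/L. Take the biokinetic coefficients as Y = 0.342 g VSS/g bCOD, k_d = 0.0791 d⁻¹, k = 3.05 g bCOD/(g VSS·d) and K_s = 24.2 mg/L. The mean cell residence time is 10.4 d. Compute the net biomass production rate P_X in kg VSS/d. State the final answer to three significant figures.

P_X ≈ 431 kg VSS/d

Effluent substrate depends only on kinetics and SRT: S = K_s(1 + k_d θ_c) / [θ_c(Yk − k_d) − 1] = 24.2 × (1 + 0.0791 × 10.4) / [10.4 × (0.342 × 3.05 − 0.0791) − 1] = 44.11 / 9.026 = 4.887 mg/L.
Y_obs = Y / (1 + k_d θ_c) = 0.342 / (1 + 0.0791 × 10.4) = 0.342 / 1.823 = 0.1876.
Mass of bCOD removed per day: Q(S₀ − S) = 17800 × 129.1 g/m³ = 2298 kg/d.
Biomass produced: P_X = Y_obs·Q·ΔS = 0.1876 × 2298 ≈ 431.2 kg VSS/d.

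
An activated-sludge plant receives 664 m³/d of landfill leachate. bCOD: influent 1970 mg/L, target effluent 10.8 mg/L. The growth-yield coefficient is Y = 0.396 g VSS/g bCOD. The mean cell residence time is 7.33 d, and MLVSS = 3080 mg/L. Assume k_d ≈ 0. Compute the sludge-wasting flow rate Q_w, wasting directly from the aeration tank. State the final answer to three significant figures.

With k_d = 0 the design equation reduces to V = Y Q (S₀−S) θ_c / X = 0.396 × 664 × (1970 − 10.8) × 7.33 / 3080 = 1226 m³.
Wasting from the aeration tank: Q_w = V / θ_c = 1226 / 7.33 = 167.3 m³/d.

Q_w ≈ 167 m³/d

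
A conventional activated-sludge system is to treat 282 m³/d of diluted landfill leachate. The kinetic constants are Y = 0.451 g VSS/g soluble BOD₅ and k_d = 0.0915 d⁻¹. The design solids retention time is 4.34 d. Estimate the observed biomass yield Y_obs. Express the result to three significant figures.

Y_obs ≈ 0.323 g VSS/g soluble BOD₅

Observed yield with endogenous decay: Y_obs = Y / (1 + k_d·θ_c) = 0.451 / (1 + 0.0915 × 4.34) = 0.451 / 1.397 = 0.3228 g VSS/g soluble BOD₅.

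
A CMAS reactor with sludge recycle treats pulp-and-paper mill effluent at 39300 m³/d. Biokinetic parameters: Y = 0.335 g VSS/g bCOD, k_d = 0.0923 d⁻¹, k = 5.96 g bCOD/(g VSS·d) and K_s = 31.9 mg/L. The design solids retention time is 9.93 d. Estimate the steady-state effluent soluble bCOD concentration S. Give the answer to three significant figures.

S ≈ 3.41 mg/L

From the Monod/SRT balance for a CMAS, S = K_s·(1+k_d θ_c)/[θ_c·(Y k − k_d) − 1] = 31.9 × (1 + 0.0923 × 9.93) / [9.93 × (0.335 × 5.96 − 0.0923) − 1] = 61.14 / 17.91 = 3.414 mg/L.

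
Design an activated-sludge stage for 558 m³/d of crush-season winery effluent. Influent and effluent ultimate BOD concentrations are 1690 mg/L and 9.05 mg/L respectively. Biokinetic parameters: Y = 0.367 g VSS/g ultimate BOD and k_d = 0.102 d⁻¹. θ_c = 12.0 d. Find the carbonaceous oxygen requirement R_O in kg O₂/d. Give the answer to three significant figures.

Y_obs = Y / (1 + k_d θ_c) = 0.367 / (1 + 0.102 × 12.0) = 0.367 / 2.224 = 0.1650.
Mass of ultimate BOD removed per day: Q(S₀ − S) = 558 × 1681 g/m³ = 938.0 kg/d.
Net sludge production P_X = 0.1650 × 938.0 = 154.8 kg VSS/d.
R_O = Q·(S₀ − S) − 1.42·P_X = 938.0 − 1.42 × 154.8 = 718.2 kg O₂/d.

R_O ≈ 718 kg O₂/d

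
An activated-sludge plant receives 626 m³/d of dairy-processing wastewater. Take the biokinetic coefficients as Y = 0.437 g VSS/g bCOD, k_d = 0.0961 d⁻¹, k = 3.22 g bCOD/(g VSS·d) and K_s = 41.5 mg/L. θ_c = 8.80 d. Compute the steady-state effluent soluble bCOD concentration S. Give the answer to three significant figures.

Effluent substrate depends only on kinetics and SRT: S = K_s(1 + k_d θ_c) / [θ_c(Yk − k_d) − 1] = 41.5 × (1 + 0.0961 × 8.80) / [8.80 × (0.437 × 3.22 − 0.0961) − 1] = 76.60 / 10.54 = 7.269 mg/L.

S ≈ 7.27 mg/L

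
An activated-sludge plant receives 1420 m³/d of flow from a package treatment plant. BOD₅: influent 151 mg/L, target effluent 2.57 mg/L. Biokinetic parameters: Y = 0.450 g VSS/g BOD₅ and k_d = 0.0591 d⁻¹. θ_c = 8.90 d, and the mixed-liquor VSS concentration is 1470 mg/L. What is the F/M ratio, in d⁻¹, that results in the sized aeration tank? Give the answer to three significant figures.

Steady-state biomass mass balance: V·X·(1 + k_d·θ_c) = Y·Q·(S₀ − S)·θ_c, so V = 0.450 × 1420 × (151 − 2.57) × 8.90 / [1470 × (1 + 0.0591 × 8.90)] = 8.44×10^5 / 2243 = 376.3 m³.
F/M = Q·S₀ / (V·X) = 1420 × 151 / (376.3 × 1470) = 0.3876 g BOD₅·(g VSS·d)⁻¹.

F/M ≈ 0.388 d⁻¹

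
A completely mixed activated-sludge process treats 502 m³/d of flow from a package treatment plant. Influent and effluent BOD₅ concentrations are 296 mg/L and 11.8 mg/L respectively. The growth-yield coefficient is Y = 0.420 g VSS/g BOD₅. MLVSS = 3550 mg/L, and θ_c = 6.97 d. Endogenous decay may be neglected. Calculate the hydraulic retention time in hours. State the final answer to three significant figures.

τ ≈ 5.62 h

With k_d = 0 the design equation reduces to V = Y Q (S₀−S) θ_c / X = 0.420 × 502 × (296 − 11.8) × 6.97 / 3550 = 117.6 m³.
HRT = V/Q = 117.6 m³ / 502 m³·d⁻¹ = 0.2344 d × 24 = 5.625 h.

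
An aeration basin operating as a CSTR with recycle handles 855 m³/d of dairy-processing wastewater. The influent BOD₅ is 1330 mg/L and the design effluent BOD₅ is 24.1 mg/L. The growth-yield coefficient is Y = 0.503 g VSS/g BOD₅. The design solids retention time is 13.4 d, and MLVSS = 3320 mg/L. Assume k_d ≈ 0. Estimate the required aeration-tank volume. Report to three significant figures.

V·X = Y·Q·ΔS·θ_c gives V = 0.503 × 855 × (1330 − 24.1) × 13.4 / 3320 = 2267 m³.

V ≈ 2270 m³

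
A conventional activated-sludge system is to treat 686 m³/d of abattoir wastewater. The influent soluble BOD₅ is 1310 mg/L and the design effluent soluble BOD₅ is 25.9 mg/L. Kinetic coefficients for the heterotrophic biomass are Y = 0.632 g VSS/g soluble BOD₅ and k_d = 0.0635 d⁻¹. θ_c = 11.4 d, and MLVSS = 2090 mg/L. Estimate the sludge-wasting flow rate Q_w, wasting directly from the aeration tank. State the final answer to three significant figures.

Q_w ≈ 155 m³/d

From the SRT design equation V = Y Q (S₀−S) θ_c / [X (1 + k_d θ_c)] = 0.632 × 686 × (1310 − 25.9) × 11.4 / [2090 × (1 + 0.0635 × 11.4)] = 6.35×10^6 / 3603 = 1762 m³.
For wasting at MLVSS concentration, Q_w = V/θ_c = 1762/11.4 = 154.5 m³/d.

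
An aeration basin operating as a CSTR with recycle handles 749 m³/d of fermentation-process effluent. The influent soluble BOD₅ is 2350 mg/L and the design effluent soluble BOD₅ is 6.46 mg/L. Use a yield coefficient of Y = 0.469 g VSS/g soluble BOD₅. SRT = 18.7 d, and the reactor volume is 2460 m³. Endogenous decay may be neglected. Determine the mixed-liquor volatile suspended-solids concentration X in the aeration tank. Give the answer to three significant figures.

Without decay, X = Y Q (S₀−S) θ_c / V = 0.469 × 749 × (2350 − 6.46) × 18.7 / 2460 = 6258 mg/L.

X ≈ 6260 mg/L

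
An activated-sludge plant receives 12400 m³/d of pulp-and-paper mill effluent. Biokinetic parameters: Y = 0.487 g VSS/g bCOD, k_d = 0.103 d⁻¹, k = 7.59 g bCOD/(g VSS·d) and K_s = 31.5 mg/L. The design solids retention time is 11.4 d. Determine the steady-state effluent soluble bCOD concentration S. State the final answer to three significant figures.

For a completely mixed reactor with recycle the Lawrence–McCarty relation gives S = K_s·(1 + k_d·θ_c) / [θ_c·(Y·k − k_d) − 1] = 31.5 × (1 + 0.103 × 11.4) / [11.4 × (0.487 × 7.59 − 0.103) − 1] = 68.49 / 39.96 = 1.714 mg/L.

S ≈ 1.71 mg/L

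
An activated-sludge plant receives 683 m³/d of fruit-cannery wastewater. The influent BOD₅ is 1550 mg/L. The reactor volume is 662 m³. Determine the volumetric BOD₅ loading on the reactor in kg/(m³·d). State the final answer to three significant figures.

L_v = Q S₀ / V = 683 × 1550 × 10⁻³ / 662.0 = 1.599 kg/(m³·d).

L_v ≈ 1.60 kg BOD₅/(m³·d)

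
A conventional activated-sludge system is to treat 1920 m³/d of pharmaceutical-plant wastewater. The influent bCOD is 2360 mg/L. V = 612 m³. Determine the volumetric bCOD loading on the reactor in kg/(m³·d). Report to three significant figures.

Applied bCOD load per unit volume = Q·S₀/V = (1920 × 2360/1000)/612.0 = 7.404 kg bCOD·m⁻³·d⁻¹.

L_v ≈ 7.40 kg bCOD/(m³·d)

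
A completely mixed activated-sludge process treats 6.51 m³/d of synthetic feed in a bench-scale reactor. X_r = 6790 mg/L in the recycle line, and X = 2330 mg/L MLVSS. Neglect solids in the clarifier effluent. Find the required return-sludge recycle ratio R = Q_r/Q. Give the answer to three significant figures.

R = Q_r/Q = X/(X_r − X) = 2330 / (6790 − 2330) = 0.5224.

R ≈ 0.522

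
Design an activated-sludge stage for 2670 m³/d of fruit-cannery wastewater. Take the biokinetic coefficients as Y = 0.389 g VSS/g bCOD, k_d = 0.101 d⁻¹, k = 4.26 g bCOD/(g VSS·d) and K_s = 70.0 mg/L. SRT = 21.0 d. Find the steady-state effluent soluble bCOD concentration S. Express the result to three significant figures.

S ≈ 6.90 mg/L

Effluent substrate depends only on kinetics and SRT: S = K_s(1 + k_d θ_c) / [θ_c(Yk − k_d) − 1] = 70.0 × (1 + 0.101 × 21.0) / [21.0 × (0.389 × 4.26 − 0.101) − 1] = 218.5 / 31.68 = 6.896 mg/L.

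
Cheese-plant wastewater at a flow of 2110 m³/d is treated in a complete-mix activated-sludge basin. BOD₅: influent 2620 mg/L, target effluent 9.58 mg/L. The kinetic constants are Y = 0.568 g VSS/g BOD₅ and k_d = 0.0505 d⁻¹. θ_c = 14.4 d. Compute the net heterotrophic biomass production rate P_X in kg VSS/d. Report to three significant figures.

Observed yield with endogenous decay: Y_obs = Y / (1 + k_d·θ_c) = 0.568 / (1 + 0.0505 × 14.4) = 0.568 / 1.727 = 0.3289 g VSS/g BOD₅.
Mass of BOD₅ removed per day: Q(S₀ − S) = 2110 × 2610 g/m³ = 5508 kg/d.
So the net sludge growth is P_X = 0.3289 × 5508 = 1811 kg VSS/d.

P_X ≈ 1810 kg VSS/d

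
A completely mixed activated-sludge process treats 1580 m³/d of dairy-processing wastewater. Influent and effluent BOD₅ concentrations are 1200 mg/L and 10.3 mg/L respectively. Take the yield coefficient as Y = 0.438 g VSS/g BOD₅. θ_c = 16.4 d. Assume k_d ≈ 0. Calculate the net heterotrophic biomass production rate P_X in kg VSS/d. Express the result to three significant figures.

No decay correction is needed, so Y_obs = Y = 0.438.
Substrate removed = Q·(S₀ − S) = 1580 m³/d × (1200 − 10.3) g/m³ = 1.88×10^6 g/d = 1880 kg/d.
So the net sludge growth is P_X = 0.4380 × 1880 = 823.3 kg VSS/d.

P_X ≈ 823 kg VSS/d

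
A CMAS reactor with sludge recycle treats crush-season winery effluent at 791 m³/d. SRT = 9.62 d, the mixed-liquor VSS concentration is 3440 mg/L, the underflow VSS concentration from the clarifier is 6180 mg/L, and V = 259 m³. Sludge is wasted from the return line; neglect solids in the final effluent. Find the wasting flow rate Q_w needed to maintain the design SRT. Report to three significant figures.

Wasting from the return line (neglecting effluent solids): Q_w = V·X / (θ_c·X_r) = 259.0 × 3440 / (9.62 × 6180) = 14.99 m³/d.

Q_w ≈ 15.0 m³/d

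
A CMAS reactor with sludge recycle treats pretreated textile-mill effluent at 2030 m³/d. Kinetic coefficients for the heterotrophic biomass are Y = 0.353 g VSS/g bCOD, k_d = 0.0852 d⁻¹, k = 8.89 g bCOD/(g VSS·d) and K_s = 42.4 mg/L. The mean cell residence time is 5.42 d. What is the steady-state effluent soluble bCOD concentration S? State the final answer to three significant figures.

Effluent substrate depends only on kinetics and SRT: S = K_s(1 + k_d θ_c) / [θ_c(Yk − k_d) − 1] = 42.4 × (1 + 0.0852 × 5.42) / [5.42 × (0.353 × 8.89 − 0.0852) − 1] = 61.98 / 15.55 = 3.987 mg/L.

S ≈ 3.99 mg/L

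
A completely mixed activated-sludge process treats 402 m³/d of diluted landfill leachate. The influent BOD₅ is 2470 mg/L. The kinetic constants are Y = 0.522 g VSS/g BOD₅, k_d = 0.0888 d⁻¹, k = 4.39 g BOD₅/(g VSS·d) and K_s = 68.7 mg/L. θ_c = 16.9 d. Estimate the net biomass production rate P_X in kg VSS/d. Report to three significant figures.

P_X ≈ 207 kg VSS/d

For a completely mixed reactor with recycle the Lawrence–McCarty relation gives S = K_s·(1 + k_d·θ_c) / [θ_c·(Y·k − k_d) − 1] = 68.7 × (1 + 0.0888 × 16.9) / [16.9 × (0.522 × 4.39 − 0.0888) − 1] = 171.8 / 36.23 = 4.742 mg/L.
The observed yield is Y_obs = Y/(1 + k_d·θ_c) = 0.522 / (1 + 0.0888 × 16.9) = 0.522 / 2.501 = 0.2087 g VSS per g BOD₅ removed.
Substrate removed = Q·(S₀ − S) = 402 m³/d × (2470 − 4.74) g/m³ = 9.91×10^5 g/d = 991.0 kg/d.
Biomass produced: P_X = Y_obs·Q·ΔS = 0.2087 × 991.0 ≈ 206.9 kg VSS/d.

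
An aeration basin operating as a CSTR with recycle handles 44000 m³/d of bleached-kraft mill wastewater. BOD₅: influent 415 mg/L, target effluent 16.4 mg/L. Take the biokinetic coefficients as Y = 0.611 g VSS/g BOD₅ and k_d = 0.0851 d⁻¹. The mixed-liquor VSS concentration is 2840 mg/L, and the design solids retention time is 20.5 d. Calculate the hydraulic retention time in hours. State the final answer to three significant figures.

From the SRT design equation V = Y Q (S₀−S) θ_c / [X (1 + k_d θ_c)] = 0.611 × 44000 × (415 − 16.4) × 20.5 / [2840 × (1 + 0.0851 × 20.5)] = 2.2×10^8 / 7795 = 28184 m³.
HRT = V/Q = 28184 m³ / 44000 m³·d⁻¹ = 0.6405 d × 24 = 15.37 h.

τ ≈ 15.4 h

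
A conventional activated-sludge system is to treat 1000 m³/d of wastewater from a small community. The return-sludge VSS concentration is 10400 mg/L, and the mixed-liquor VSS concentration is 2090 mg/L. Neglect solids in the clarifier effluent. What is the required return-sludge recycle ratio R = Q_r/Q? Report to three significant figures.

R = Q_r/Q = X/(X_r − X) = 2090 / (10400 − 2090) = 0.2515.

R ≈ 0.252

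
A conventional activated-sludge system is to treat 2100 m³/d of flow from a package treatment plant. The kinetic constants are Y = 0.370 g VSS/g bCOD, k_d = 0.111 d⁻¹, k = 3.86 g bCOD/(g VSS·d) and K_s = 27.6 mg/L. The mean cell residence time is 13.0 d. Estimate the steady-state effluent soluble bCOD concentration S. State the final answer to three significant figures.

For a completely mixed reactor with recycle the Lawrence–McCarty relation gives S = K_s·(1 + k_d·θ_c) / [θ_c·(Y·k − k_d) − 1] = 27.6 × (1 + 0.111 × 13.0) / [13.0 × (0.370 × 3.86 − 0.111) − 1] = 67.43 / 16.12 = 4.182 mg/L.

S ≈ 4.18 mg/L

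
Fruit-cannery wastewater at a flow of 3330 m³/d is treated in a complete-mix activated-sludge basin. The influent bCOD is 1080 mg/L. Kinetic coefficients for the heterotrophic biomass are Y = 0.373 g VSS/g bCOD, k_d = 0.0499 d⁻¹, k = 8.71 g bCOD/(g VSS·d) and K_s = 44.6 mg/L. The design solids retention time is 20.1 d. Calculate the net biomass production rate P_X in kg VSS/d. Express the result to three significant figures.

For a completely mixed reactor with recycle the Lawrence–McCarty relation gives S = K_s·(1 + k_d·θ_c) / [θ_c·(Y·k − k_d) − 1] = 44.6 × (1 + 0.0499 × 20.1) / [20.1 × (0.373 × 8.71 − 0.0499) − 1] = 89.33 / 63.30 = 1.411 mg/L.
Correct the yield for decay: Y_obs = Y/(1 + k_d θ_c) = 0.373 / (1 + 0.0499 × 20.1) = 0.373 / 2.003 = 0.1862.
ΔS = 1080 − 1.41 = 1079 mg/L, so the substrate removal rate is 3330 × 1079/1000 = 3592 kg bCOD/d.
Net biomass production P_X = Y_obs × Q·(S₀ − S) = 0.1862 × 3592 = 668.9 kg VSS/d.

P_X ≈ 669 kg VSS/d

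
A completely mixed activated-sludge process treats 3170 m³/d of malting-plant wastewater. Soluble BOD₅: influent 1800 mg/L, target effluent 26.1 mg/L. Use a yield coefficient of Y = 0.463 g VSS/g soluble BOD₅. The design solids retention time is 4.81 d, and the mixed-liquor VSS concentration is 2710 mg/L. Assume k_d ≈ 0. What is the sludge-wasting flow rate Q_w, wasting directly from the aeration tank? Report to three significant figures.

Q_w ≈ 961 m³/d

Biomass mass balance (decay neglected): V·X = Y·Q·(S₀ − S)·θ_c, so V = 0.463 × 3170 × (1800 − 26.1) × 4.81 / 2710 = 4621 m³.
Wasting from the aeration tank: Q_w = V / θ_c = 4621 / 4.81 = 960.7 m³/d.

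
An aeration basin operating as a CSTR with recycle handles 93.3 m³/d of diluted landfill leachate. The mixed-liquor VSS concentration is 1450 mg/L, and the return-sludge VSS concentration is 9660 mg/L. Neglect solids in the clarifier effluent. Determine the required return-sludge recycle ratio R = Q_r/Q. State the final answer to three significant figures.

R ≈ 0.177

Mass balance around the secondary clarifier (neglecting effluent solids): R = X / (X_r − X) = 1450 / (9660 − 1450) = 0.1766.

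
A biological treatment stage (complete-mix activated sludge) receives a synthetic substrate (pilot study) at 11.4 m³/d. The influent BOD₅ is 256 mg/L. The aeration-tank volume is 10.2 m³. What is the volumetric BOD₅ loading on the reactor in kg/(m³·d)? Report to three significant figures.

L_v ≈ 0.286 kg BOD₅/(m³·d)

Volumetric loading L_v = Q·S₀ / V = 11.4 × 256 g/m³ / 10.20 m³ = 286.1 g/(m³·d) = 0.2861 kg BOD₅/(m³·d).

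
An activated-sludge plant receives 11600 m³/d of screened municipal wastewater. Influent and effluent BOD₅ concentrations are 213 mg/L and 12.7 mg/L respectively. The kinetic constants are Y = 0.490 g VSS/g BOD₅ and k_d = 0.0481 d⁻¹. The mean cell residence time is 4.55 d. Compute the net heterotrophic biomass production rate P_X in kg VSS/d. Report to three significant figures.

P_X ≈ 934 kg VSS/d

Y_obs = Y / (1 + k_d θ_c) = 0.490 / (1 + 0.0481 × 4.55) = 0.490 / 1.219 = 0.4020.
Substrate removed = Q·(S₀ − S) = 11600 m³/d × (213 − 12.7) g/m³ = 2.32×10^6 g/d = 2323 kg/d.
Biomass produced: P_X = Y_obs·Q·ΔS = 0.4020 × 2323 ≈ 934.1 kg VSS/d.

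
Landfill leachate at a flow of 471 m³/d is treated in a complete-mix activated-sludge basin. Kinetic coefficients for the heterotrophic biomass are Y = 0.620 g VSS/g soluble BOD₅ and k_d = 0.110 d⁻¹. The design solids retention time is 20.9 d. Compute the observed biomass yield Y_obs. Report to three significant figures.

Y_obs ≈ 0.188 g VSS/g soluble BOD₅

Y_obs = Y / (1 + k_d θ_c) = 0.620 / (1 + 0.110 × 20.9) = 0.620 / 3.299 = 0.1879.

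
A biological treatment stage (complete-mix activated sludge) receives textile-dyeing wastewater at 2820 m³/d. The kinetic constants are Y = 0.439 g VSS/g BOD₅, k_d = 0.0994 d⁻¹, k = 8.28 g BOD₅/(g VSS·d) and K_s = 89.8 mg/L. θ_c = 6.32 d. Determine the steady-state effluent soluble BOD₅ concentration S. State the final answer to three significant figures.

Effluent substrate depends only on kinetics and SRT: S = K_s(1 + k_d θ_c) / [θ_c(Yk − k_d) − 1] = 89.8 × (1 + 0.0994 × 6.32) / [6.32 × (0.439 × 8.28 − 0.0994) − 1] = 146.2 / 21.34 = 6.850 mg/L.

S ≈ 6.85 mg/L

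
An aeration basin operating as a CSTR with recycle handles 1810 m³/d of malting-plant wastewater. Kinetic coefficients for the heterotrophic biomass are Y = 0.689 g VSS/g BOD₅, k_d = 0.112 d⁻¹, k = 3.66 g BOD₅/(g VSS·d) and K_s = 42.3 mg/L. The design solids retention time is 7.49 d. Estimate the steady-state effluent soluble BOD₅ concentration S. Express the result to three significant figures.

For a completely mixed reactor with recycle the Lawrence–McCarty relation gives S = K_s·(1 + k_d·θ_c) / [θ_c·(Y·k − k_d) − 1] = 42.3 × (1 + 0.112 × 7.49) / [7.49 × (0.689 × 3.66 − 0.112) − 1] = 77.78 / 17.05 = 4.562 mg/L.

S ≈ 4.56 mg/L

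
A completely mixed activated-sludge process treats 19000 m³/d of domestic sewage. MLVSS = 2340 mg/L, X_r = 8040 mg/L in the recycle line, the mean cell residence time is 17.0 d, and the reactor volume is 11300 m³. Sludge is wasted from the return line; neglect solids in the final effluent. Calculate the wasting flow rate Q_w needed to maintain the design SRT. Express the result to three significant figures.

θ_c = V·X/(Q_w·X_r) when wasting from the recycle, so Q_w = V·X/(θ_c·X_r) = 11300 × 2340 / (17.0 × 8040) = 193.5 m³/d.

Q_w ≈ 193 m³/d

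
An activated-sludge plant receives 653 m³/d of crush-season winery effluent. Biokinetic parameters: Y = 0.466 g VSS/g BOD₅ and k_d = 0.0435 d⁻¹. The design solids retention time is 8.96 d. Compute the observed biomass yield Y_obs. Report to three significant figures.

Y_obs ≈ 0.335 g VSS/g BOD₅

The observed yield is Y_obs = Y/(1 + k_d·θ_c) = 0.466 / (1 + 0.0435 × 8.96) = 0.466 / 1.390 = 0.3353 g VSS per g BOD₅ removed.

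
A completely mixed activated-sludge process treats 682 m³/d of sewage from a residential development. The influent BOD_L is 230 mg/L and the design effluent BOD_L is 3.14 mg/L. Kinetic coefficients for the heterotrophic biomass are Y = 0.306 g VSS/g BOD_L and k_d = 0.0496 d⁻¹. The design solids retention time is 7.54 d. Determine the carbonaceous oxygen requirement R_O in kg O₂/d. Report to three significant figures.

Correct the yield for decay: Y_obs = Y/(1 + k_d θ_c) = 0.306 / (1 + 0.0496 × 7.54) = 0.306 / 1.374 = 0.2227.
ΔS = 230 − 3.14 = 226.9 mg/L, so the substrate removal rate is 682 × 226.9/1000 = 154.7 kg BOD_L/d.
Biomass synthesised: P_X = Y_obs × 154.7 = 34.46 kg VSS/d.
Carbonaceous O₂ demand = substrate oxidised − cell-mass equivalent = 154.7 − 1.42 × 34.46 = 105.8 kg O₂/d.

R_O ≈ 106 kg O₂/d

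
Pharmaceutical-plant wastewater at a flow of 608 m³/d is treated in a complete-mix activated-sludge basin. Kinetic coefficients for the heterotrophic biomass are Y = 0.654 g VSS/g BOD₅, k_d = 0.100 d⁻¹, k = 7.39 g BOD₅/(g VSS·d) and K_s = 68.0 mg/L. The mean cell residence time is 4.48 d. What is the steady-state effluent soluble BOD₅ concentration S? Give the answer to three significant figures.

For a completely mixed reactor with recycle the Lawrence–McCarty relation gives S = K_s·(1 + k_d·θ_c) / [θ_c·(Y·k − k_d) − 1] = 68.0 × (1 + 0.100 × 4.48) / [4.48 × (0.654 × 7.39 − 0.100) − 1] = 98.46 / 20.20 = 4.873 mg/L.

S ≈ 4.87 mg/L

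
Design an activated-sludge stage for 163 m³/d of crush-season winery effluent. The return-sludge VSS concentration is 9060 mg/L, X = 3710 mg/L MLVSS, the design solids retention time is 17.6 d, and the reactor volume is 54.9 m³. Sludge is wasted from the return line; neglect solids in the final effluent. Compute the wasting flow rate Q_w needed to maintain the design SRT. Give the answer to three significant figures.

Q_w ≈ 1.28 m³/d

θ_c = V·X/(Q_w·X_r) when wasting from the recycle, so Q_w = V·X/(θ_c·X_r) = 54.90 × 3710 / (17.6 × 9060) = 1.277 m³/d.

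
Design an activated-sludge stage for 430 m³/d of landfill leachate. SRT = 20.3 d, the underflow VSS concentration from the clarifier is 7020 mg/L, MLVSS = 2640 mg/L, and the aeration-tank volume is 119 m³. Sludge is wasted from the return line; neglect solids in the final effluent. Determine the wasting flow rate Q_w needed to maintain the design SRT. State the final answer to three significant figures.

Q_w ≈ 2.20 m³/d

θ_c = V·X/(Q_w·X_r) when wasting from the recycle, so Q_w = V·X/(θ_c·X_r) = 119.0 × 2640 / (20.3 × 7020) = 2.205 m³/d.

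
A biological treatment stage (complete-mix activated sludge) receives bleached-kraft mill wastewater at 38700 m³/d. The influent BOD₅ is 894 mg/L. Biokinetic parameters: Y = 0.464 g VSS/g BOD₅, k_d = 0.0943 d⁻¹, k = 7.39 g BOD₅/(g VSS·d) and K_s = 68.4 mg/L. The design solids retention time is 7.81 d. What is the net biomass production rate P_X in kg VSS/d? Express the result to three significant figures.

For a completely mixed reactor with recycle the Lawrence–McCarty relation gives S = K_s·(1 + k_d·θ_c) / [θ_c·(Y·k − k_d) − 1] = 68.4 × (1 + 0.0943 × 7.81) / [7.81 × (0.464 × 7.39 − 0.0943) − 1] = 118.8 / 25.04 = 4.743 mg/L.
Y_obs = Y / (1 + k_d θ_c) = 0.464 / (1 + 0.0943 × 7.81) = 0.464 / 1.736 = 0.2672.
Substrate removed = Q·(S₀ − S) = 38700 m³/d × (894 − 4.74) g/m³ = 3.44×10^7 g/d = 34414 kg/d.
Biomass produced: P_X = Y_obs·Q·ΔS = 0.2672 × 34414 ≈ 9196 kg VSS/d.

P_X ≈ 9200 kg VSS/d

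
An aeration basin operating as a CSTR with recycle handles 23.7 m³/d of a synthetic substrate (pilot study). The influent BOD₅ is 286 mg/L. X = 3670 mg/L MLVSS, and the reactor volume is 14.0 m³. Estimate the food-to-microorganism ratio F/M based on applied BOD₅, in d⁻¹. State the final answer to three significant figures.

F/M = applied load / biomass = Q·S₀/(V·X) = 23.7 × 286 / (14.00 × 3670) = 0.1319 d⁻¹.

F/M ≈ 0.132 d⁻¹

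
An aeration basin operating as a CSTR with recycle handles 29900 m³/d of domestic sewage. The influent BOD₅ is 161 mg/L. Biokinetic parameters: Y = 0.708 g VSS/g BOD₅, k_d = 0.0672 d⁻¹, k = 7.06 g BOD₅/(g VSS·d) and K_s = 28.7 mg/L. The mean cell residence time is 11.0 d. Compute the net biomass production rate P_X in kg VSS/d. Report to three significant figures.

P_X ≈ 1950 kg VSS/d

From the Monod/SRT balance for a CMAS, S = K_s·(1+k_d θ_c)/[θ_c·(Y k − k_d) − 1] = 28.7 × (1 + 0.0672 × 11.0) / [11.0 × (0.708 × 7.06 − 0.0672) − 1] = 49.92 / 53.24 = 0.9375 mg/L.
Y_obs = Y / (1 + k_d θ_c) = 0.708 / (1 + 0.0672 × 11.0) = 0.708 / 1.739 = 0.4071.
ΔS = 161 − 0.937 = 160.1 mg/L, so the substrate removal rate is 29900 × 160.1/1000 = 4786 kg BOD₅/d.
P_X = Y_obs · Q(S₀ − S) = 0.4071 × 4786 = 1948 kg VSS/d.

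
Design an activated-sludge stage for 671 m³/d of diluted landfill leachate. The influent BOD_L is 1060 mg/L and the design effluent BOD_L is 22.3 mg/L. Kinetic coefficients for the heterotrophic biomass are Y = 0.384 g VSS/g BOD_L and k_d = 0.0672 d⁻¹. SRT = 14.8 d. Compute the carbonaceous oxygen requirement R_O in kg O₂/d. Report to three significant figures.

Y_obs = Y / (1 + k_d θ_c) = 0.384 / (1 + 0.0672 × 14.8) = 0.384 / 1.995 = 0.1925.
ΔS = 1060 − 22.3 = 1038 mg/L, so the substrate removal rate is 671 × 1038/1000 = 696.3 kg BOD_L/d.
Net sludge production P_X = 0.1925 × 696.3 = 134.1 kg VSS/d.
R_O = Q·(S₀ − S) − 1.42·P_X = 696.3 − 1.42 × 134.1 = 505.9 kg O₂/d.

R_O ≈ 506 kg O₂/d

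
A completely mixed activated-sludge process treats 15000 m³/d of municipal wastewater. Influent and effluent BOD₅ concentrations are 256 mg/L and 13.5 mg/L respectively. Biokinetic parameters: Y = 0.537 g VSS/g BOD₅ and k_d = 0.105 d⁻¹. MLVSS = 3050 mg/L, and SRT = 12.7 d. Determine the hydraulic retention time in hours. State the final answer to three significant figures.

τ ≈ 5.58 h

Steady-state biomass mass balance: V·X·(1 + k_d·θ_c) = Y·Q·(S₀ − S)·θ_c, so V = 0.537 × 15000 × (256 − 13.5) × 12.7 / [3050 × (1 + 0.105 × 12.7)] = 2.48×10^7 / 7117 = 3486 m³.
τ = V/Q = 3486/15000 = 0.2324 d, or 5.577 h.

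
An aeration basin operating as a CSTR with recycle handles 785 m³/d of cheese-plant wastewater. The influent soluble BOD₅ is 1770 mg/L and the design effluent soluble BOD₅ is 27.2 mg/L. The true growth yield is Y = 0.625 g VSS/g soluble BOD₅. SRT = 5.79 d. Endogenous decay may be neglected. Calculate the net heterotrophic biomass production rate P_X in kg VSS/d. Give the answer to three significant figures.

Since k_d ≈ 0, Y_obs = Y = 0.625 g VSS/g soluble BOD₅.
ΔS = 1770 − 27.2 = 1743 mg/L, so the substrate removal rate is 785 × 1743/1000 = 1368 kg soluble BOD₅/d.
Net biomass production P_X = Y_obs × Q·(S₀ − S) = 0.6250 × 1368 = 855.1 kg VSS/d.

P_X ≈ 855 kg VSS/d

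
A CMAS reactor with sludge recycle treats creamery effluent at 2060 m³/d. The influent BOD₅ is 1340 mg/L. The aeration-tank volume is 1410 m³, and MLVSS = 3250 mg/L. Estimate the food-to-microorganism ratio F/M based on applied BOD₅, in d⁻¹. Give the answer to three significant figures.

F/M ≈ 0.602 d⁻¹

Food-to-microorganism ratio F/M = Q S₀ / (V X) = 2060 × 1340 / (1410 × 3250) = 0.6024 d⁻¹.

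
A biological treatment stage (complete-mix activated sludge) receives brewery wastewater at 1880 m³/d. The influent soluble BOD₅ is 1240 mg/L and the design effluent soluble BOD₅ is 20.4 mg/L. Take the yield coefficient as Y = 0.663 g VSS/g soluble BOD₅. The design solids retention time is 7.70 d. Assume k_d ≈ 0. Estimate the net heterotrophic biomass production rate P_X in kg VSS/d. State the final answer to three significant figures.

P_X ≈ 1520 kg VSS/d

Since k_d ≈ 0, Y_obs = Y = 0.663 g VSS/g soluble BOD₅.
Substrate removed = Q·(S₀ − S) = 1880 m³/d × (1240 − 20.4) g/m³ = 2.29×10^6 g/d = 2293 kg/d.
So the net sludge growth is P_X = 0.6630 × 2293 = 1520 kg VSS/d.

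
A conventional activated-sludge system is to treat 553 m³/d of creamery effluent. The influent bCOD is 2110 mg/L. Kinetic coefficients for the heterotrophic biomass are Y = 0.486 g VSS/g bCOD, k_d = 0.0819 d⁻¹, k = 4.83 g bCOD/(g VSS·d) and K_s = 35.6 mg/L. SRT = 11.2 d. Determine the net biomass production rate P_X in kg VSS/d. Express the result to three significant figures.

Effluent substrate depends only on kinetics and SRT: S = K_s(1 + k_d θ_c) / [θ_c(Yk − k_d) − 1] = 35.6 × (1 + 0.0819 × 11.2) / [11.2 × (0.486 × 4.83 − 0.0819) − 1] = 68.26 / 24.37 = 2.800 mg/L.
The observed yield is Y_obs = Y/(1 + k_d·θ_c) = 0.486 / (1 + 0.0819 × 11.2) = 0.486 / 1.917 = 0.2535 g VSS per g bCOD removed.
Q·(S₀ − S) = 553 × (2110 − 2.80) × 10⁻³ = 1165 kg/d removed.
Biomass produced: P_X = Y_obs·Q·ΔS = 0.2535 × 1165 ≈ 295.4 kg VSS/d.

P_X ≈ 295 kg VSS/d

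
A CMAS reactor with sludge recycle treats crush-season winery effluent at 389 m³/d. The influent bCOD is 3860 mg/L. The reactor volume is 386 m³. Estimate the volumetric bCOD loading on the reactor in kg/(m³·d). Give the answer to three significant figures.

L_v ≈ 3.89 kg bCOD/(m³·d)

Volumetric loading L_v = Q·S₀ / V = 389 × 3860 g/m³ / 386.0 m³ = 3890 g/(m³·d) = 3.890 kg bCOD/(m³·d).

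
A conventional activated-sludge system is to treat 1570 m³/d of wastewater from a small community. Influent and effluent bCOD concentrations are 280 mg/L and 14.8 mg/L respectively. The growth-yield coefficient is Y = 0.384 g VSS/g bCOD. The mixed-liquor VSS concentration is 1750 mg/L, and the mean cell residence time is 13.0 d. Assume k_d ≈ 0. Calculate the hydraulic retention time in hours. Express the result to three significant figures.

τ ≈ 18.2 h

With k_d = 0 the design equation reduces to V = Y Q (S₀−S) θ_c / X = 0.384 × 1570 × (280 − 14.8) × 13.0 / 1750 = 1188 m³.
Hydraulic retention time τ = V/Q = 1188 / 1570 = 0.7565 d = 18.16 h.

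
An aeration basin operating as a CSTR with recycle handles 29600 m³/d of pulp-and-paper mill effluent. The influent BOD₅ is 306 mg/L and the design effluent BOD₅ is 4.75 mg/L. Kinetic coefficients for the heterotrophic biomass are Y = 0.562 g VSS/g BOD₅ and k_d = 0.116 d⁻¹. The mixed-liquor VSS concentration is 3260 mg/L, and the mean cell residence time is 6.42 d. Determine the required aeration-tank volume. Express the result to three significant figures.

V ≈ 5660 m³

From the SRT design equation V = Y Q (S₀−S) θ_c / [X (1 + k_d θ_c)] = 0.562 × 29600 × (306 − 4.75) × 6.42 / [3260 × (1 + 0.116 × 6.42)] = 3.22×10^7 / 5688 = 5656 m³.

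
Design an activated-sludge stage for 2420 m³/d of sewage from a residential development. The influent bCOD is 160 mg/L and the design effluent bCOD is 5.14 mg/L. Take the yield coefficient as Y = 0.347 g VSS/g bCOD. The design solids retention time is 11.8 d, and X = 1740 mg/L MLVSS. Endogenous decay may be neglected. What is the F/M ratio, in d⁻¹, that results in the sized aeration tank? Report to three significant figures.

F/M ≈ 0.252 d⁻¹

Biomass mass balance (decay neglected): V·X = Y·Q·(S₀ − S)·θ_c, so V = 0.347 × 2420 × (160 − 5.14) × 11.8 / 1740 = 881.9 m³.
F/M = applied load / biomass = Q·S₀/(V·X) = 2420 × 160 / (881.9 × 1740) = 0.2523 d⁻¹.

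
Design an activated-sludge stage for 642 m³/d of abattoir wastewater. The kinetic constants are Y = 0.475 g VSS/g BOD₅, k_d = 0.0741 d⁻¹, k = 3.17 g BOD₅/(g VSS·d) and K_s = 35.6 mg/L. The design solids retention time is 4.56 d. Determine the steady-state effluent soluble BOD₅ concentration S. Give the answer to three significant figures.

S ≈ 8.62 mg/L

Effluent substrate depends only on kinetics and SRT: S = K_s(1 + k_d θ_c) / [θ_c(Yk − k_d) − 1] = 35.6 × (1 + 0.0741 × 4.56) / [4.56 × (0.475 × 3.17 − 0.0741) − 1] = 47.63 / 5.528 = 8.615 mg/L.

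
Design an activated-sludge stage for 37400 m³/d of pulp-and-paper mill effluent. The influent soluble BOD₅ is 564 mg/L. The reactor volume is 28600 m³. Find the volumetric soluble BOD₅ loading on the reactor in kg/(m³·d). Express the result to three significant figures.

Applied soluble BOD₅ load per unit volume = Q·S₀/V = (37400 × 564/1000)/28600 = 0.7375 kg soluble BOD₅·m⁻³·d⁻¹.

L_v ≈ 0.738 kg soluble BOD₅/(m³·d)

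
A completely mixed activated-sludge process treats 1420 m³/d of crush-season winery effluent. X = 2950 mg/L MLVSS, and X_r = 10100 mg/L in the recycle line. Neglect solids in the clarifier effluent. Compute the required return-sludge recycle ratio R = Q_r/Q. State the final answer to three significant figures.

Solids balance on the clarifier gives (1+R)X = R·X_r, so R = X/(X_r − X) = 2950 / (10100 − 2950) = 0.4126.

R ≈ 0.413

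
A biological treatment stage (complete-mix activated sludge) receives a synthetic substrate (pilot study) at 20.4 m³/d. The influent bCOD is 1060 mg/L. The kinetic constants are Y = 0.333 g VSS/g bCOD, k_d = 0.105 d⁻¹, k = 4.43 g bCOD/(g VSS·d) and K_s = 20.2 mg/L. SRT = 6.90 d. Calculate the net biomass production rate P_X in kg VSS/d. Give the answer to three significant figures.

P_X ≈ 4.16 kg VSS/d

From the Monod/SRT balance for a CMAS, S = K_s·(1+k_d θ_c)/[θ_c·(Y k − k_d) − 1] = 20.2 × (1 + 0.105 × 6.90) / [6.90 × (0.333 × 4.43 − 0.105) − 1] = 34.83 / 8.454 = 4.120 mg/L.
Y_obs = Y / (1 + k_d θ_c) = 0.333 / (1 + 0.105 × 6.90) = 0.333 / 1.724 = 0.1931.
Substrate removed = Q·(S₀ − S) = 20.4 m³/d × (1060 − 4.12) g/m³ = 2.15×10^4 g/d = 21.54 kg/d.
So the net sludge growth is P_X = 0.1931 × 21.54 = 4.159 kg VSS/d.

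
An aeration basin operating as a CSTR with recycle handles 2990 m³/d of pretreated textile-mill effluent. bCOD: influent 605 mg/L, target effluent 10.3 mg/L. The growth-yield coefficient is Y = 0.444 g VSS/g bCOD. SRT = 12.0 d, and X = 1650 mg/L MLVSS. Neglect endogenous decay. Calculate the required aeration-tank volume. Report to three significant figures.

V ≈ 5740 m³

With k_d = 0 the design equation reduces to V = Y Q (S₀−S) θ_c / X = 0.444 × 2990 × (605 − 10.3) × 12.0 / 1650 = 5742 m³.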